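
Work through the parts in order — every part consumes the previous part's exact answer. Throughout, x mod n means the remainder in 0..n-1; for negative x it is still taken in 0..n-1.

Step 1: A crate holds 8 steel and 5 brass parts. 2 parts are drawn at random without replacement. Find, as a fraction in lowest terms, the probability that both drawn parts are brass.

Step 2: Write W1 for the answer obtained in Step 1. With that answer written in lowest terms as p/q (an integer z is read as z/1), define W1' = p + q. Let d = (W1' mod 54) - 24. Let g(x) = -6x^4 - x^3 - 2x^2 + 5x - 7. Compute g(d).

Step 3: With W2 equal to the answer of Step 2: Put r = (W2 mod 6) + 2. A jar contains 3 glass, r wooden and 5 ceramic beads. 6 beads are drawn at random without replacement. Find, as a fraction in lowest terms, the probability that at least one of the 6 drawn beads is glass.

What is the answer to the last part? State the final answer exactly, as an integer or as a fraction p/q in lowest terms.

53/65

Step 1: total draws C(13,2) = 78; favorable C(5,2) = 10; P = 5/39; answer 5/39
Step 2: W1 = 5/39; threaded value p + q = 44; d = 20; -6*(20)^4 - 1*(20)^3 - 2*(20)^2 + 5*(20)^1 - 7 = (-960000) + (-8000) + (-800) + (100) + (-7) = -968707; answer -968707
Step 3: W2 = -968707; r = 7; total draws C(15,6) = 5005; complement C(12,6) = 924; favorable 5005 - 924 = 4081; P = 53/65; answer 53/65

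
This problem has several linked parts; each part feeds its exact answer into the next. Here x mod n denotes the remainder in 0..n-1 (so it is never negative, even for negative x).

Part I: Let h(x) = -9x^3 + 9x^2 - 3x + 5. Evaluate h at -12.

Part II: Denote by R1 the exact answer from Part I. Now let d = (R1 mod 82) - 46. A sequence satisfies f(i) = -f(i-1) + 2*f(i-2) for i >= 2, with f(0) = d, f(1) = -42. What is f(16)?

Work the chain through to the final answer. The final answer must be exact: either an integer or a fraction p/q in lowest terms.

1638408

Part I: -9*(-12)^3 + 9*(-12)^2 - 3*(-12)^1 + 5 = (15552) + (1296) + (36) + (5) = 16889; answer 16889
Part II: R1 = 16889; d = 33; f(2) = -1*(-42) + 2*(33) = 108; iterating: f(2)=108, f(3)=-192, f(4)=408, f(5)=-792, f(6)=1608, f(7)=-3192, f(8)=6408, f(9)=-12792, f(10)=25608, f(11)=-51192, f(12)=102408, f(13)=-204792, f(14)=409608, f(15)=-819192, f(16)=1638408; answer 1638408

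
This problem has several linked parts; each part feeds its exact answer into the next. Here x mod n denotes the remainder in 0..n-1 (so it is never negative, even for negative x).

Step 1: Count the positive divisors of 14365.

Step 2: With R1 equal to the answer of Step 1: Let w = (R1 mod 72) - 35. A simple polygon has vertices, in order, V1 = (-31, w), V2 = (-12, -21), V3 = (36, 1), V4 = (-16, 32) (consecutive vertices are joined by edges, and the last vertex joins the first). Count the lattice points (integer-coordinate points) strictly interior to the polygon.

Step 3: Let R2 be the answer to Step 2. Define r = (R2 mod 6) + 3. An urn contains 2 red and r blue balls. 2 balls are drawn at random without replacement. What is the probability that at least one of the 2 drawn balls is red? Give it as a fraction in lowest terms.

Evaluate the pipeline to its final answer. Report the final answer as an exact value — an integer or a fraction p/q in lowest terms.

Step 1: 14365 = 5 * 13^2 * 17; number of divisors = (1+1) * (2+1) * (1+1) = 12; answer 12
Step 2: R1 = 12; w = -23; cross terms: (-31*-21 - -12*-23)=375, (-12*1 - 36*-21)=744, (36*32 - -16*1)=1168, (-16*-23 - -31*32)=1360; twice the area = |3647| = 3647; area = 3647/2; boundary points = 1 + 2 + 1 + 5 = 9; strictly interior points = area - boundary/2 + 1 = 1820; answer 1820
Step 3: R2 = 1820; r = 5; total draws C(7,2) = 21; complement C(5,2) = 10; favorable 21 - 10 = 11; P = 11/21; answer 11/21

11/21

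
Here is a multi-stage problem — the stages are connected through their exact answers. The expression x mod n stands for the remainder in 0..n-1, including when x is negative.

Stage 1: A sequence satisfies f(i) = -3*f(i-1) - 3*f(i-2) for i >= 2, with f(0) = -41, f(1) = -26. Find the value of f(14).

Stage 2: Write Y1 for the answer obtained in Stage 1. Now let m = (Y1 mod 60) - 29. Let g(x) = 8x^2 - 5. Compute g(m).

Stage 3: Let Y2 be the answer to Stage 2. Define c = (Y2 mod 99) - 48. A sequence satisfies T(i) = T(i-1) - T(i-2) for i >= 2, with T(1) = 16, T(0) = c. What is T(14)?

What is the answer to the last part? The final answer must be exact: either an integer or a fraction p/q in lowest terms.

37

Stage 1: f(2) = -3*(-26) - 3*(-41) = 201; iterating: f(2)=201, f(3)=-525, f(4)=972, f(5)=-1341, f(6)=1107, f(7)=702, f(8)=-5427, f(9)=14175, f(10)=-26244, f(11)=36207, f(12)=-29889, f(13)=-18954, f(14)=146529; answer 146529
Stage 2: Y1 = 146529; m = -20; 8*(-20)^2 - 5 = (3200) + (-5) = 3195; answer 3195
Stage 3: Y2 = 3195; c = -21; T(2) = 1*(16) - 1*(-21) = 37; iterating: T(2)=37, T(3)=21, T(4)=-16, T(5)=-37, T(6)=-21, T(7)=16, T(8)=37, T(9)=21, T(10)=-16, T(11)=-37, T(12)=-21, T(13)=16, T(14)=37; answer 37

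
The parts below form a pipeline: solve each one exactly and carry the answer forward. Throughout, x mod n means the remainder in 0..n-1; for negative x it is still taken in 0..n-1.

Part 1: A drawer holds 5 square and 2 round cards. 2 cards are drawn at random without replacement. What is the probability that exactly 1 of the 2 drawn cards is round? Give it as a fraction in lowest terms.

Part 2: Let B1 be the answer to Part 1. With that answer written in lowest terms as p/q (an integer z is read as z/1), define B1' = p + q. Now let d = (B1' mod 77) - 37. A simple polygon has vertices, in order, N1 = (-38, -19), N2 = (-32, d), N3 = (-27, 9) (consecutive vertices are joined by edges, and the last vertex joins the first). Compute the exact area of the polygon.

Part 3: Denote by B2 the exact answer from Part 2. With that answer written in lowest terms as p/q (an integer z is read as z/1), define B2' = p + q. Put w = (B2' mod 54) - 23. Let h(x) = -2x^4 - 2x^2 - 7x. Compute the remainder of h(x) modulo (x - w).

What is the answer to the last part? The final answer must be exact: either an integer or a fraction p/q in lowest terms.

Part 1: total draws C(7,2) = 21; favorable C(2,1)*C(5,1) = 10; P = 10/21; answer 10/21
Part 2: B1 = 10/21; threaded value p + q = 31; d = -6; cross terms: (-38*-6 - -32*-19)=-380, (-32*9 - -27*-6)=-450, (-27*-19 - -38*9)=855; twice the area = |25| = 25; area = 25/2; answer 25/2
Part 3: B2 = 25/2; threaded value p + q = 27; w = 4; remainder = value at the root: -2*(4)^4 - 2*(4)^2 - 7*(4)^1 = (-512) + (-32) + (-28) = -572; answer -572

-572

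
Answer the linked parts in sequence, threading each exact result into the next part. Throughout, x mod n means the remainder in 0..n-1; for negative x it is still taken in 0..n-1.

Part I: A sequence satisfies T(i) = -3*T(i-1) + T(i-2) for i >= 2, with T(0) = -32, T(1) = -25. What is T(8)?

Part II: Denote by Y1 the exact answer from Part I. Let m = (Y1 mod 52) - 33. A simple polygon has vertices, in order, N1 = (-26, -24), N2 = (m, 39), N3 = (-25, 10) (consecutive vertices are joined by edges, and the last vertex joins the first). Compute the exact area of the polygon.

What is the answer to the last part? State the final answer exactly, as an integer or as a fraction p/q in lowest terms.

209/2

Part I: T(2) = -3*(-25) + 1*(-32) = 43; iterating: T(2)=43, T(3)=-154, T(4)=505, T(5)=-1669, T(6)=5512, T(7)=-18205, T(8)=60127; answer 60127
Part II: Y1 = 60127; m = -18; cross terms: (-26*39 - -18*-24)=-1446, (-18*10 - -25*39)=795, (-25*-24 - -26*10)=860; twice the area = |209| = 209; area = 209/2; answer 209/2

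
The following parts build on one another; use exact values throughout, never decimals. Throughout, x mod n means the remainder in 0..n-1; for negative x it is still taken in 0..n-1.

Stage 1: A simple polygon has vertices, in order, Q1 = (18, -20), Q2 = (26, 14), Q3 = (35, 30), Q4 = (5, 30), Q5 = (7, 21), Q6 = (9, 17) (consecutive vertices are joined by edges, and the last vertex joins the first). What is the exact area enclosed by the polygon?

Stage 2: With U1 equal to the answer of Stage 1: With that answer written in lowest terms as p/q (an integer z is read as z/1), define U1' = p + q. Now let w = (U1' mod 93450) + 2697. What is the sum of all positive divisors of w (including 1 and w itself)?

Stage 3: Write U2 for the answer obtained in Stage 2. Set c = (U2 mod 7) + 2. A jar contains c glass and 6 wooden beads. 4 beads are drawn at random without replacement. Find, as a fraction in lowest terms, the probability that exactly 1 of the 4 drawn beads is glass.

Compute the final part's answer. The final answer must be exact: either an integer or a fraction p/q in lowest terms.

4/7

Stage 1: cross terms: (18*14 - 26*-20)=772, (26*30 - 35*14)=290, (35*30 - 5*30)=900, (5*21 - 7*30)=-105, (7*17 - 9*21)=-70, (9*-20 - 18*17)=-486; twice the area = |1301| = 1301; area = 1301/2; answer 1301/2
Stage 2: U1 = 1301/2; threaded value p + q = 1303; w = 4000; 4000 = 2^5 * 5^3; sigma = (1 + 2 + 4 + 8 + 16 + 32) * (1 + 5 + 25 + 125) = 63 * 156 = 9828; answer 9828
Stage 3: U2 = 9828; c = 2; total draws C(8,4) = 70; favorable C(2,1)*C(6,3) = 40; P = 4/7; answer 4/7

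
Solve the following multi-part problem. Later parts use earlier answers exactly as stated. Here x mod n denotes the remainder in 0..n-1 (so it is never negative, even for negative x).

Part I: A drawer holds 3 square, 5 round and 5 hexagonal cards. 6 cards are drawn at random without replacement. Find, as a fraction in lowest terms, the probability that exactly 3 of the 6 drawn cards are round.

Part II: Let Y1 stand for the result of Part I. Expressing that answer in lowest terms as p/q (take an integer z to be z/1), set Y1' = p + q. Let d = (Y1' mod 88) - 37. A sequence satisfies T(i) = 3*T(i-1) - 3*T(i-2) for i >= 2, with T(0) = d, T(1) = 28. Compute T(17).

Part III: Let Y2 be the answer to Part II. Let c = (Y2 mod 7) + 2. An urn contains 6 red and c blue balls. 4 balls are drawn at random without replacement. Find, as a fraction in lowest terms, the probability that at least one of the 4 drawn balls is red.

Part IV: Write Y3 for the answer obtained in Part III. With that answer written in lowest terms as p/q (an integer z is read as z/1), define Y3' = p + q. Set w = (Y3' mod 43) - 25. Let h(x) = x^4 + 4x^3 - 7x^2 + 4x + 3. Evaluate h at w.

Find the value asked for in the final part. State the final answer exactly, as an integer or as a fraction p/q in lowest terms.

Part I: total draws C(13,6) = 1716; favorable C(5,3)*C(8,3) = 560; P = 140/429; answer 140/429
Part II: Y1 = 140/429; threaded value p + q = 569; d = 4; T(2) = 3*(28) - 3*(4) = 72; iterating: T(2)=72, T(3)=132, T(4)=180, T(5)=144, T(6)=-108, T(7)=-756, T(8)=-1944, T(9)=-3564, T(10)=-4860, T(11)=-3888, T(12)=2916, T(13)=20412, T(14)=52488, T(15)=96228, T(16)=131220, T(17)=104976; answer 104976
Part III: Y2 = 104976; c = 6; total draws C(12,4) = 495; complement C(6,4) = 15; favorable 495 - 15 = 480; P = 32/33; answer 32/33
Part IV: Y3 = 32/33; threaded value p + q = 65; w = -3; 1*(-3)^4 + 4*(-3)^3 - 7*(-3)^2 + 4*(-3)^1 + 3 = (81) + (-108) + (-63) + (-12) + (3) = -99; answer -99

-99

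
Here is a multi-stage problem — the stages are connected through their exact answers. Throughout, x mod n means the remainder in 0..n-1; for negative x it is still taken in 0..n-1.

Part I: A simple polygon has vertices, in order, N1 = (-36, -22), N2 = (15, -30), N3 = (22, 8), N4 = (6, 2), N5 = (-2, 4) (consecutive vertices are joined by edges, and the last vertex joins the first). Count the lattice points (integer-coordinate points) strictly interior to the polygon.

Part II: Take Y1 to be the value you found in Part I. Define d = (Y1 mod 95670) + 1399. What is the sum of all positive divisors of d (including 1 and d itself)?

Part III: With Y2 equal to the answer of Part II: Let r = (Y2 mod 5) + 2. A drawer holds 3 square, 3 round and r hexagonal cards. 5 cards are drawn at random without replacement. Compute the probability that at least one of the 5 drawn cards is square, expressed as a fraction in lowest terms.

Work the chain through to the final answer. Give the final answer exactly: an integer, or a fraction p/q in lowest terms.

Part I: cross terms: (-36*-30 - 15*-22)=1410, (15*8 - 22*-30)=780, (22*2 - 6*8)=-4, (6*4 - -2*2)=28, (-2*-22 - -36*4)=188; twice the area = |2402| = 2402; area = 1201; boundary points = 1 + 1 + 2 + 2 + 2 = 8; strictly interior points = area - boundary/2 + 1 = 1198; answer 1198
Part II: Y1 = 1198; d = 2597; 2597 = 7^2 * 53; sigma = (1 + 7 + 49) * (1 + 53) = 57 * 54 = 3078; answer 3078
Part III: Y2 = 3078; r = 5; total draws C(11,5) = 462; complement C(8,5) = 56; favorable 462 - 56 = 406; P = 29/33; answer 29/33

29/33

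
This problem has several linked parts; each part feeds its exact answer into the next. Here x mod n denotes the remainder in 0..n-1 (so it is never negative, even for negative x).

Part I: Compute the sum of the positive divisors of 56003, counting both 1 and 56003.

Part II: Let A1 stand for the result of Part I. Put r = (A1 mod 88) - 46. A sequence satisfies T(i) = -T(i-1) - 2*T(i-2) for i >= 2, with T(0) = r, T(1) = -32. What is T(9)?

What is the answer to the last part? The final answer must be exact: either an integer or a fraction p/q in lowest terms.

Part I: 56003 is prime, so its only divisors are 1 and 56003; sigma = 1 + 56003 = 56004; answer 56004
Part II: A1 = 56004; r = -10; T(2) = -1*(-32) - 2*(-10) = 52; iterating: T(2)=52, T(3)=12, T(4)=-116, T(5)=92, T(6)=140, T(7)=-324, T(8)=44, T(9)=604; answer 604

604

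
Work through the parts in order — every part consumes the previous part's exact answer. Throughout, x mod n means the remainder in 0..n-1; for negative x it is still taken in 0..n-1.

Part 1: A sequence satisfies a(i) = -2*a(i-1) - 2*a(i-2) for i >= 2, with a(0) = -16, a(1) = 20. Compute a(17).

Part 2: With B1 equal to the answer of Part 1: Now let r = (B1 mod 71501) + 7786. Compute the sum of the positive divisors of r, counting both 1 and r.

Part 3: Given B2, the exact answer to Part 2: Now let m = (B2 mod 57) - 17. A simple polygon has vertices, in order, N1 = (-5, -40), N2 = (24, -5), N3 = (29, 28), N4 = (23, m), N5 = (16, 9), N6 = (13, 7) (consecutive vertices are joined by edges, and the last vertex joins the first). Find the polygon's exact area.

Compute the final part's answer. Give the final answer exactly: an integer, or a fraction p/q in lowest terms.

Part 1: a(2) = -2*(20) - 2*(-16) = -8; iterating: a(2)=-8, a(3)=-24, a(4)=64, a(5)=-80, a(6)=32, a(7)=96, a(8)=-256, a(9)=320, a(10)=-128, a(11)=-384, a(12)=1024, a(13)=-1280, a(14)=512, a(15)=1536, a(16)=-4096, a(17)=5120; answer 5120
Part 2: B1 = 5120; r = 12906; 12906 = 2 * 3^3 * 239; sigma = (1 + 2) * (1 + 3 + 9 + 27) * (1 + 239) = 3 * 40 * 240 = 28800; answer 28800
Part 3: B2 = 28800; m = -2; cross terms: (-5*-5 - 24*-40)=985, (24*28 - 29*-5)=817, (29*-2 - 23*28)=-702, (23*9 - 16*-2)=239, (16*7 - 13*9)=-5, (13*-40 - -5*7)=-485; twice the area = |849| = 849; area = 849/2; answer 849/2

849/2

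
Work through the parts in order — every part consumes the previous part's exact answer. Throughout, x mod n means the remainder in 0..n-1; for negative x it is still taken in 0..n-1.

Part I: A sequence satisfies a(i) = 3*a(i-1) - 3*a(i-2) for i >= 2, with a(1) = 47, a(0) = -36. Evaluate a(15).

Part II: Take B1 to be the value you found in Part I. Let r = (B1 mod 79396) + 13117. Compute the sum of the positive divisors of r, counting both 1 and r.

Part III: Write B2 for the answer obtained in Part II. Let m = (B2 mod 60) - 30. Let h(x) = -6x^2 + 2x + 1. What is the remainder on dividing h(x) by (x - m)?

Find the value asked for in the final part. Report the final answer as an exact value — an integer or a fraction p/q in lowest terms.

-1979

Part I: a(2) = 3*(47) - 3*(-36) = 249; iterating: a(2)=249, a(3)=606, a(4)=1071, a(5)=1395, a(6)=972, a(7)=-1269, a(8)=-6723, a(9)=-16362, a(10)=-28917, a(11)=-37665, a(12)=-26244, a(13)=34263, a(14)=181521, a(15)=441774; answer 441774
Part II: B1 = 441774; r = 57911; 57911 = 7 * 8273; sigma = (1 + 7) * (1 + 8273) = 8 * 8274 = 66192; answer 66192
Part III: B2 = 66192; m = -18; remainder = value at the root: -6*(-18)^2 + 2*(-18)^1 + 1 = (-1944) + (-36) + (1) = -1979; answer -1979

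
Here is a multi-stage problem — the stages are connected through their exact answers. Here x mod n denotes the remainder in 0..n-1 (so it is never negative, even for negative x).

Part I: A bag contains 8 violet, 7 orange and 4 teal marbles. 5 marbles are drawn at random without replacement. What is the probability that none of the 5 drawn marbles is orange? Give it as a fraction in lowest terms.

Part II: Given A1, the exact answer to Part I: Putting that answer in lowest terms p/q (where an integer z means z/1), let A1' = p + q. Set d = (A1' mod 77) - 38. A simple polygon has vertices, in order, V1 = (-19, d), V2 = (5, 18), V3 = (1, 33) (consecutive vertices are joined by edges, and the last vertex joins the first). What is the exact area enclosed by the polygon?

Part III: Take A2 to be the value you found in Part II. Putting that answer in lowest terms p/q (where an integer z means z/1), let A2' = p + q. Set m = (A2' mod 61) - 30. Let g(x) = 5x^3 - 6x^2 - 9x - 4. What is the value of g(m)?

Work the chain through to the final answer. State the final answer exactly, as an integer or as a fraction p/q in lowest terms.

Part I: total draws C(19,5) = 11628; favorable C(12,5) = 792; P = 22/323; answer 22/323
Part II: A1 = 22/323; threaded value p + q = 345; d = -1; cross terms: (-19*18 - 5*-1)=-337, (5*33 - 1*18)=147, (1*-1 - -19*33)=626; twice the area = |436| = 436; area = 218; answer 218
Part III: A2 = 218; threaded value p + q = 219; m = 6; 5*(6)^3 - 6*(6)^2 - 9*(6)^1 - 4 = (1080) + (-216) + (-54) + (-4) = 806; answer 806

806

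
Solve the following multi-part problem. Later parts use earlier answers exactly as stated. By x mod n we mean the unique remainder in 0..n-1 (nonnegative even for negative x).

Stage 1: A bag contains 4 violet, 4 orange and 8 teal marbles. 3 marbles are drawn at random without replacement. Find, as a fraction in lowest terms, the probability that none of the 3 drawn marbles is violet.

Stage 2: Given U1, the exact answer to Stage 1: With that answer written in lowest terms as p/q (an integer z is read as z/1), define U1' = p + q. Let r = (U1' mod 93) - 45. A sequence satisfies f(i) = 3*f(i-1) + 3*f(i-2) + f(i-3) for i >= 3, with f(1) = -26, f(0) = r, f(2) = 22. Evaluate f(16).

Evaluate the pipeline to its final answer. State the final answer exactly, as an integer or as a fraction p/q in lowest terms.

-199958726

Stage 1: total draws C(16,3) = 560; favorable C(12,3) = 220; P = 11/28; answer 11/28
Stage 2: U1 = 11/28; threaded value p + q = 39; r = -6; f(3) = 3*(22) + 3*(-26) + 1*(-6) = -18; iterating: f(3)=-18, f(4)=-14, f(5)=-74, f(6)=-282, f(7)=-1082, f(8)=-4166, f(9)=-16026, f(10)=-61658, f(11)=-237218, f(12)=-912654, f(13)=-3511274, f(14)=-13509002, f(15)=-51973482, f(16)=-199958726; answer -199958726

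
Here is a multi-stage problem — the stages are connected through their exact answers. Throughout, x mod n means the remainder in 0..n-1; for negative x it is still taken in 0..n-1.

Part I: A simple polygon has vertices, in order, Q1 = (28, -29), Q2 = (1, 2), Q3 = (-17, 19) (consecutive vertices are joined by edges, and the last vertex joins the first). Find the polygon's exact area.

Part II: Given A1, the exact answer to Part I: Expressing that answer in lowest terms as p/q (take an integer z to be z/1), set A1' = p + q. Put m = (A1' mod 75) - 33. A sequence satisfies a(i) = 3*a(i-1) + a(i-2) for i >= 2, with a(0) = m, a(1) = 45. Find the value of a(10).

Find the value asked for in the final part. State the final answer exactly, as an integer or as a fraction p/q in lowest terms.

1836875

Part I: cross terms: (28*2 - 1*-29)=85, (1*19 - -17*2)=53, (-17*-29 - 28*19)=-39; twice the area = |99| = 99; area = 99/2; answer 99/2
Part II: A1 = 99/2; threaded value p + q = 101; m = -7; a(2) = 3*(45) + 1*(-7) = 128; iterating: a(2)=128, a(3)=429, a(4)=1415, a(5)=4674, a(6)=15437, a(7)=50985, a(8)=168392, a(9)=556161, a(10)=1836875; answer 1836875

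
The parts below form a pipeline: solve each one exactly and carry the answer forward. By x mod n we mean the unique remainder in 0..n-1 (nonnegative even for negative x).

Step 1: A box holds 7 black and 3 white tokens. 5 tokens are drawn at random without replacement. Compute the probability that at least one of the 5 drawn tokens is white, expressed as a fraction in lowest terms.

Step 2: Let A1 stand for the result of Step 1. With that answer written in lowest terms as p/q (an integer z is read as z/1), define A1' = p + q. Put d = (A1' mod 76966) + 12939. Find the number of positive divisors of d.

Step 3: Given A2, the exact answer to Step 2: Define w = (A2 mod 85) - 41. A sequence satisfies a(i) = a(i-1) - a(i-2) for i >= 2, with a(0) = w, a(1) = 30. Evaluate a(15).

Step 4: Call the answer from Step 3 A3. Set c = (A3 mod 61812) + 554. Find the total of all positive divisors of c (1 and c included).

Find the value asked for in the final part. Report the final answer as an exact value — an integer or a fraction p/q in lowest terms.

792

Step 1: total draws C(10,5) = 252; complement C(7,5) = 21; favorable 252 - 21 = 231; P = 11/12; answer 11/12
Step 2: A1 = 11/12; threaded value p + q = 23; d = 12962; 12962 = 2 * 6481; number of divisors = (1+1) * (1+1) = 4; answer 4
Step 3: A2 = 4; w = -37; a(2) = 1*(30) - 1*(-37) = 67; iterating: a(2)=67, a(3)=37, a(4)=-30, a(5)=-67, a(6)=-37, a(7)=30, a(8)=67, a(9)=37, a(10)=-30, a(11)=-67, a(12)=-37, a(13)=30, a(14)=67, a(15)=37; answer 37
Step 4: A3 = 37; c = 591; 591 = 3 * 197; sigma = (1 + 3) * (1 + 197) = 4 * 198 = 792; answer 792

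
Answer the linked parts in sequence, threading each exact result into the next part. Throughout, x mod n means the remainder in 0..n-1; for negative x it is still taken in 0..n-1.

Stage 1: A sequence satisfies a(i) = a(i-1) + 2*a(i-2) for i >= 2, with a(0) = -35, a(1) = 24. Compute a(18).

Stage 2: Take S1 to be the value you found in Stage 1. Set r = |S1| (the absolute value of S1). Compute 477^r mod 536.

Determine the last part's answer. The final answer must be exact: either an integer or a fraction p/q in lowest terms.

Stage 1: a(2) = 1*(24) + 2*(-35) = -46; iterating: a(2)=-46, a(3)=2, a(4)=-90, a(5)=-86, a(6)=-266, a(7)=-438, a(8)=-970, a(9)=-1846, a(10)=-3786, a(11)=-7478, a(12)=-15050, a(13)=-30006, a(14)=-60106, a(15)=-120118, a(16)=-240330, a(17)=-480566, a(18)=-961226; answer -961226
Stage 2: S1 = -961226; r = 961226; squarings mod 536: 477^1=477, 477^2=265, 477^4=9, 477^8=81, 477^16=129, 477^32=25, 477^64=89, 477^128=417, 477^256=225, 477^512=241, 477^1024=193, 477^2048=265, 477^4096=9, 477^8192=81, 477^16384=129, 477^32768=25, 477^65536=89, 477^131072=417, 477^262144=225, 477^524288=241; 477^961226 = 477^2 * 477^8 * 477^64 * 477^128 * 477^512 * 477^2048 * 477^8192 * 477^32768 * 477^131072 * 477^262144 * 477^524288 = 265 (mod 536); answer 265

265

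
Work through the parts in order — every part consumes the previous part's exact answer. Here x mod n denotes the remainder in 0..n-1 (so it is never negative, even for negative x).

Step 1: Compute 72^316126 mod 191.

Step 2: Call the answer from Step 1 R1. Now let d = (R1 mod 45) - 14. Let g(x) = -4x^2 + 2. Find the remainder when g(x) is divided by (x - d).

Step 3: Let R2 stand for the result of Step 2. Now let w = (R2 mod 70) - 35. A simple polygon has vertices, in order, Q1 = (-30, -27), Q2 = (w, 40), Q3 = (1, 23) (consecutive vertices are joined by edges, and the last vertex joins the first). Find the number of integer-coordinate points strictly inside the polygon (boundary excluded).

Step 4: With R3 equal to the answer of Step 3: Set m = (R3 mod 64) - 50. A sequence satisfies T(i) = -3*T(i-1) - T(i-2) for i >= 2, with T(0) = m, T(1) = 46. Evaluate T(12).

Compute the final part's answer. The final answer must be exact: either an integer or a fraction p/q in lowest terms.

-1778708

Step 1: squarings mod 191: 72^1=72, 72^2=27, 72^4=156, 72^8=79, 72^16=129, 72^32=24, 72^64=3, 72^128=9, 72^256=81, 72^512=67, 72^1024=96, 72^2048=48, 72^4096=12, 72^8192=144, 72^16384=108, 72^32768=13, 72^65536=169, 72^131072=102, 72^262144=90; 72^316126 = 72^2 * 72^4 * 72^8 * 72^16 * 72^64 * 72^128 * 72^512 * 72^4096 * 72^16384 * 72^32768 * 72^262144 = 163 (mod 191); answer 163
Step 2: R1 = 163; d = 14; remainder = value at the root: -4*(14)^2 + 2 = (-784) + (2) = -782; answer -782
Step 3: R2 = -782; w = 23; cross terms: (-30*40 - 23*-27)=-579, (23*23 - 1*40)=489, (1*-27 - -30*23)=663; twice the area = |573| = 573; area = 573/2; boundary points = 1 + 1 + 1 = 3; strictly interior points = area - boundary/2 + 1 = 286; answer 286
Step 4: R3 = 286; m = -20; T(2) = -3*(46) - 1*(-20) = -118; iterating: T(2)=-118, T(3)=308, T(4)=-806, T(5)=2110, T(6)=-5524, T(7)=14462, T(8)=-37862, T(9)=99124, T(10)=-259510, T(11)=679406, T(12)=-1778708; answer -1778708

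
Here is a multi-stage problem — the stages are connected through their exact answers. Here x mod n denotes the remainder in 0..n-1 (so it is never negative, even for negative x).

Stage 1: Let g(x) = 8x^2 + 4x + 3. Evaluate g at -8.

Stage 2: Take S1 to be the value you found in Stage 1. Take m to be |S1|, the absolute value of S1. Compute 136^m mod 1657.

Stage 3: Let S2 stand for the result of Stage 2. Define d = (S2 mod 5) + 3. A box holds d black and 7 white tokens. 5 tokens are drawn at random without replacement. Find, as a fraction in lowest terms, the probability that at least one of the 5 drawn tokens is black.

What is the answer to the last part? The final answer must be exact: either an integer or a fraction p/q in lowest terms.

Stage 1: 8*(-8)^2 + 4*(-8)^1 + 3 = (512) + (-32) + (3) = 483; answer 483
Stage 2: S1 = 483; m = 483; squarings mod 1657: 136^1=136, 136^2=269, 136^4=1110, 136^8=949, 136^16=850, 136^32=48, 136^64=647, 136^128=1045, 136^256=62; 136^483 = 136^1 * 136^2 * 136^32 * 136^64 * 136^128 * 136^256 = 745 (mod 1657); answer 745
Stage 3: S2 = 745; d = 3; total draws C(10,5) = 252; complement C(7,5) = 21; favorable 252 - 21 = 231; P = 11/12; answer 11/12

11/12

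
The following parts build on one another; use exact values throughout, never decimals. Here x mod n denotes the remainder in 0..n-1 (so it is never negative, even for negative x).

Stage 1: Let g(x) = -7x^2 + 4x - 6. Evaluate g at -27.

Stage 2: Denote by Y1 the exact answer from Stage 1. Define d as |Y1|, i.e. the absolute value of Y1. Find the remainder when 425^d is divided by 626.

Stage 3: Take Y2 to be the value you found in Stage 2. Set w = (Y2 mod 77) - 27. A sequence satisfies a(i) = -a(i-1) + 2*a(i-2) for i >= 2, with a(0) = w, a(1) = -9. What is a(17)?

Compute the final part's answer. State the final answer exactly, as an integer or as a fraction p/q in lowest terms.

Stage 1: -7*(-27)^2 + 4*(-27)^1 - 6 = (-5103) + (-108) + (-6) = -5217; answer -5217
Stage 2: Y1 = -5217; d = 5217; squarings mod 626: 425^1=425, 425^2=337, 425^4=263, 425^8=309, 425^16=329, 425^32=569, 425^64=119, 425^128=389, 425^256=455, 425^512=445, 425^1024=209, 425^2048=487, 425^4096=541; 425^5217 = 425^1 * 425^32 * 425^64 * 425^1024 * 425^4096 = 23 (mod 626); answer 23
Stage 3: Y2 = 23; w = -4; a(2) = -1*(-9) + 2*(-4) = 1; iterating: a(2)=1, a(3)=-19, a(4)=21, a(5)=-59, a(6)=101, a(7)=-219, a(8)=421, a(9)=-859, a(10)=1701, a(11)=-3419, a(12)=6821, a(13)=-13659, a(14)=27301, a(15)=-54619, a(16)=109221, a(17)=-218459; answer -218459

-218459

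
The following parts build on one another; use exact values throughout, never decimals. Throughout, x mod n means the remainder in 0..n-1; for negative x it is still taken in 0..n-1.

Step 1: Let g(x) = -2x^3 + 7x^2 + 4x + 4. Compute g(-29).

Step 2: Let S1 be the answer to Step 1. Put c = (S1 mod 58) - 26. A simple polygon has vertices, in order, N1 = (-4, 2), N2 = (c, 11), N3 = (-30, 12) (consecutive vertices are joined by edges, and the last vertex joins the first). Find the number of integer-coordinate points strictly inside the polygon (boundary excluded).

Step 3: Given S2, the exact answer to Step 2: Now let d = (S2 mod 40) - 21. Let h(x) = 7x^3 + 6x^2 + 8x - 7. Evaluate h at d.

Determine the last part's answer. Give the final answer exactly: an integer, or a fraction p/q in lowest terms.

Step 1: -2*(-29)^3 + 7*(-29)^2 + 4*(-29)^1 + 4 = (48778) + (5887) + (-116) + (4) = 54553; answer 54553
Step 2: S1 = 54553; c = 7; cross terms: (-4*11 - 7*2)=-58, (7*12 - -30*11)=414, (-30*2 - -4*12)=-12; twice the area = |344| = 344; area = 172; boundary points = 1 + 1 + 2 = 4; strictly interior points = area - boundary/2 + 1 = 171; answer 171
Step 3: S2 = 171; d = -10; 7*(-10)^3 + 6*(-10)^2 + 8*(-10)^1 - 7 = (-7000) + (600) + (-80) + (-7) = -6487; answer -6487

-6487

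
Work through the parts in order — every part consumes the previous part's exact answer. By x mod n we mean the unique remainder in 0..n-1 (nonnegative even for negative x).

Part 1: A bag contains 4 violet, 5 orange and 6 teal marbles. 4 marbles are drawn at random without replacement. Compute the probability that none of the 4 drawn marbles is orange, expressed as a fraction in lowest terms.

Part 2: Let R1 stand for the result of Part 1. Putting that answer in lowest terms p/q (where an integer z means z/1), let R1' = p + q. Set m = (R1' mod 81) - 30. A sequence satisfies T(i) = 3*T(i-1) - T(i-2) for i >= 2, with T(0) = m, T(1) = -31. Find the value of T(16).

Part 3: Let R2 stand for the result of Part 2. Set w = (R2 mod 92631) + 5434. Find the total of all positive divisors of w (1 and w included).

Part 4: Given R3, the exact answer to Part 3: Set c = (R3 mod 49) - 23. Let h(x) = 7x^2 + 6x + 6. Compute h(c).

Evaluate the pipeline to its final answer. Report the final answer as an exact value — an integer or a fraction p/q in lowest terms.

Part 1: total draws C(15,4) = 1365; favorable C(10,4) = 210; P = 2/13; answer 2/13
Part 2: R1 = 2/13; threaded value p + q = 15; m = -15; T(2) = 3*(-31) - 1*(-15) = -78; iterating: T(2)=-78, T(3)=-203, T(4)=-531, T(5)=-1390, T(6)=-3639, T(7)=-9527, T(8)=-24942, T(9)=-65299, T(10)=-170955, T(11)=-447566, T(12)=-1171743, T(13)=-3067663, T(14)=-8031246, T(15)=-21026075, T(16)=-55046979; answer -55046979
Part 3: R2 = -55046979; w = 73900; 73900 = 2^2 * 5^2 * 739; sigma = (1 + 2 + 4) * (1 + 5 + 25) * (1 + 739) = 7 * 31 * 740 = 160580; answer 160580
Part 4: R3 = 160580; c = -16; 7*(-16)^2 + 6*(-16)^1 + 6 = (1792) + (-96) + (6) = 1702; answer 1702

1702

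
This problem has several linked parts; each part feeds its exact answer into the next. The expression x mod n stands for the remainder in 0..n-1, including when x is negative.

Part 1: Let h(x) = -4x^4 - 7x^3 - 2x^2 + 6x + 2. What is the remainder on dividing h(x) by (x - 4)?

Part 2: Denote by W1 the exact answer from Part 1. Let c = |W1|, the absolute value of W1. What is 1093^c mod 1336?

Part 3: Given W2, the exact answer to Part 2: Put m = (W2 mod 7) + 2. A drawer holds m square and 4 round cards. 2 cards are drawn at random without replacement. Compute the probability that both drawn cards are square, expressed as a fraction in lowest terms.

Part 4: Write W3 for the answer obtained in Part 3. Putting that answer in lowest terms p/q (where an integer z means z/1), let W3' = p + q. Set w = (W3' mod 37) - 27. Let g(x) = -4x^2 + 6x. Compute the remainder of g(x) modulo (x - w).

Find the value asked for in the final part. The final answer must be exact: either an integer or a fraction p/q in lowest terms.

-2254

Part 1: remainder = value at the root: -4*(4)^4 - 7*(4)^3 - 2*(4)^2 + 6*(4)^1 + 2 = (-1024) + (-448) + (-32) + (24) + (2) = -1478; answer -1478
Part 2: W1 = -1478; c = 1478; squarings mod 1336: 1093^1=1093, 1093^2=265, 1093^4=753, 1093^8=545, 1093^16=433, 1093^32=449, 1093^64=1201, 1093^128=857, 1093^256=985, 1093^512=289, 1093^1024=689; 1093^1478 = 1093^2 * 1093^4 * 1093^64 * 1093^128 * 1093^256 * 1093^1024 = 361 (mod 1336); answer 361
Part 3: W2 = 361; m = 6; total draws C(10,2) = 45; favorable C(6,2) = 15; P = 1/3; answer 1/3
Part 4: W3 = 1/3; threaded value p + q = 4; w = -23; remainder = value at the root: -4*(-23)^2 + 6*(-23)^1 = (-2116) + (-138) = -2254; answer -2254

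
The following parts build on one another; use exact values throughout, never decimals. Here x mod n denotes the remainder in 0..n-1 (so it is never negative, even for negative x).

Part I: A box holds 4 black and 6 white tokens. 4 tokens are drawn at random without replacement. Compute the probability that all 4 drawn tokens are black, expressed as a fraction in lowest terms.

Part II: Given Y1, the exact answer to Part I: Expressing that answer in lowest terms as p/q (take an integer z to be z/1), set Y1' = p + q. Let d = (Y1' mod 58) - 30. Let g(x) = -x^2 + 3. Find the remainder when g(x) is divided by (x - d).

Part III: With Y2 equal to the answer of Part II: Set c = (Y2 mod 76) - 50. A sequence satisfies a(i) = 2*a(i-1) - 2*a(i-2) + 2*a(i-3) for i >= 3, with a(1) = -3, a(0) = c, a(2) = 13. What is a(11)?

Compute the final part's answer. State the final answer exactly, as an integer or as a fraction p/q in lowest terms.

-392

Part I: total draws C(10,4) = 210; favorable C(4,4) = 1; P = 1/210; answer 1/210
Part II: Y1 = 1/210; threaded value p + q = 211; d = 7; remainder = value at the root: -1*(7)^2 + 3 = (-49) + (3) = -46; answer -46
Part III: Y2 = -46; c = -20; a(3) = 2*(13) - 2*(-3) + 2*(-20) = -8; iterating: a(3)=-8, a(4)=-48, a(5)=-54, a(6)=-28, a(7)=-44, a(8)=-140, a(9)=-248, a(10)=-304, a(11)=-392; answer -392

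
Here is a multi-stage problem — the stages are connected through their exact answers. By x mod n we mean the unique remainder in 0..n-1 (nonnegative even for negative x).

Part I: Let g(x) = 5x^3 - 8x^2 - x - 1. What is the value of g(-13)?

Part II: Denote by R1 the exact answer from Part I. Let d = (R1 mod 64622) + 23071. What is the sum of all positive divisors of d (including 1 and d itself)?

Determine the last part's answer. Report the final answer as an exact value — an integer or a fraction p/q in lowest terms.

Part I: 5*(-13)^3 - 8*(-13)^2 - 1*(-13)^1 - 1 = (-10985) + (-1352) + (13) + (-1) = -12325; answer -12325
Part II: R1 = -12325; d = 75368; 75368 = 2^3 * 9421; sigma = (1 + 2 + 4 + 8) * (1 + 9421) = 15 * 9422 = 141330; answer 141330

141330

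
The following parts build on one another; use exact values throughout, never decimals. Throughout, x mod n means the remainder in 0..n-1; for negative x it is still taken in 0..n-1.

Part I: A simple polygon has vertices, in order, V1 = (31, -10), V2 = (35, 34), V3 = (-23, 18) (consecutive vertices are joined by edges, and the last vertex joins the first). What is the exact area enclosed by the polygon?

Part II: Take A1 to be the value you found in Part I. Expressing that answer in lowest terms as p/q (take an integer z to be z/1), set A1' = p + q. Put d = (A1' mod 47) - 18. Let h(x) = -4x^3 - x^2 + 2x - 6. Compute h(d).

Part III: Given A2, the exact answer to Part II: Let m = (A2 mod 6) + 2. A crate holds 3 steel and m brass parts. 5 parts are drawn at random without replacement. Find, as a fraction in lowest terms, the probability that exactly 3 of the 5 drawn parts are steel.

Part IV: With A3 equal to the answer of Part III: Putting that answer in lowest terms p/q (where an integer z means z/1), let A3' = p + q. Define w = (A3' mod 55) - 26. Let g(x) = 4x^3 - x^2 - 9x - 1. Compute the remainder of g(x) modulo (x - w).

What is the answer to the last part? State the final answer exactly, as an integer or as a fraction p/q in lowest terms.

-48991

Part I: cross terms: (31*34 - 35*-10)=1404, (35*18 - -23*34)=1412, (-23*-10 - 31*18)=-328; twice the area = |2488| = 2488; area = 1244; answer 1244
Part II: A1 = 1244; threaded value p + q = 1245; d = 5; -4*(5)^3 - 1*(5)^2 + 2*(5)^1 - 6 = (-500) + (-25) + (10) + (-6) = -521; answer -521
Part III: A2 = -521; m = 3; total draws C(6,5) = 6; favorable C(3,3)*C(3,2) = 3; P = 1/2; answer 1/2
Part IV: A3 = 1/2; threaded value p + q = 3; w = -23; remainder = value at the root: 4*(-23)^3 - 1*(-23)^2 - 9*(-23)^1 - 1 = (-48668) + (-529) + (207) + (-1) = -48991; answer -48991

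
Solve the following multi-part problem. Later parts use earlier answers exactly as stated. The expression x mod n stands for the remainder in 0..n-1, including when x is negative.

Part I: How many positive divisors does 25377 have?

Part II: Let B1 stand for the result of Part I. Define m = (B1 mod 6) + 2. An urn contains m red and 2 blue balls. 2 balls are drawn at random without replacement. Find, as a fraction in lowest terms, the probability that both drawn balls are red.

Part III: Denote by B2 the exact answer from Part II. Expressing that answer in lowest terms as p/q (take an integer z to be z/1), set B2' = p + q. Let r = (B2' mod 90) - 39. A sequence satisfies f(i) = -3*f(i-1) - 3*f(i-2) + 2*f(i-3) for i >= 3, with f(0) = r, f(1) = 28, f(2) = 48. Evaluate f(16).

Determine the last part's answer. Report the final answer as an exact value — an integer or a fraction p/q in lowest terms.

2357588

Part I: 25377 = 3 * 11 * 769; number of divisors = (1+1) * (1+1) * (1+1) = 8; answer 8
Part II: B1 = 8; m = 4; total draws C(6,2) = 15; favorable C(4,2) = 6; P = 2/5; answer 2/5
Part III: B2 = 2/5; threaded value p + q = 7; r = -32; f(3) = -3*(48) - 3*(28) + 2*(-32) = -292; iterating: f(3)=-292, f(4)=788, f(5)=-1392, f(6)=1228, f(7)=2068, f(8)=-12672, f(9)=34268, f(10)=-60652, f(11)=53808, f(12)=89068, f(13)=-549932, f(14)=1490208, f(15)=-2642692, f(16)=2357588; answer 2357588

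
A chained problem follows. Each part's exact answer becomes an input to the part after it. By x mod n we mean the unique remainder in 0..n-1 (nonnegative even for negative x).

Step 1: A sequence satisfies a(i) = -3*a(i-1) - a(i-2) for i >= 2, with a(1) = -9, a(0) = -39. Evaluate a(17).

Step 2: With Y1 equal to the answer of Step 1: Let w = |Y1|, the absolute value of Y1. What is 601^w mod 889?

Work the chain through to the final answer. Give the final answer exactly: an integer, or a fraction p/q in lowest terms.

540

Step 1: a(2) = -3*(-9) - 1*(-39) = 66; iterating: a(2)=66, a(3)=-189, a(4)=501, a(5)=-1314, a(6)=3441, a(7)=-9009, a(8)=23586, a(9)=-61749, a(10)=161661, a(11)=-423234, a(12)=1108041, a(13)=-2900889, a(14)=7594626, a(15)=-19882989, a(16)=52054341, a(17)=-136280034; answer -136280034
Step 2: Y1 = -136280034; w = 136280034; squarings mod 889: 601^1=601, 601^2=267, 601^4=169, 601^8=113, 601^16=323, 601^32=316, 601^64=288, 601^128=267, 601^256=169, 601^512=113, 601^1024=323, 601^2048=316, 601^4096=288, 601^8192=267, 601^16384=169, 601^32768=113, 601^65536=323, 601^131072=316, 601^262144=288, 601^524288=267, 601^1048576=169, 601^2097152=113, 601^4194304=323, 601^8388608=316, 601^16777216=288, 601^33554432=267, 601^67108864=169, 601^134217728=113; 601^136280034 = 601^2 * 601^32 * 601^64 * 601^128 * 601^256 * 601^512 * 601^1024 * 601^4096 * 601^8192 * 601^16384 * 601^65536 * 601^131072 * 601^262144 * 601^524288 * 601^1048576 * 601^134217728 = 540 (mod 889); answer 540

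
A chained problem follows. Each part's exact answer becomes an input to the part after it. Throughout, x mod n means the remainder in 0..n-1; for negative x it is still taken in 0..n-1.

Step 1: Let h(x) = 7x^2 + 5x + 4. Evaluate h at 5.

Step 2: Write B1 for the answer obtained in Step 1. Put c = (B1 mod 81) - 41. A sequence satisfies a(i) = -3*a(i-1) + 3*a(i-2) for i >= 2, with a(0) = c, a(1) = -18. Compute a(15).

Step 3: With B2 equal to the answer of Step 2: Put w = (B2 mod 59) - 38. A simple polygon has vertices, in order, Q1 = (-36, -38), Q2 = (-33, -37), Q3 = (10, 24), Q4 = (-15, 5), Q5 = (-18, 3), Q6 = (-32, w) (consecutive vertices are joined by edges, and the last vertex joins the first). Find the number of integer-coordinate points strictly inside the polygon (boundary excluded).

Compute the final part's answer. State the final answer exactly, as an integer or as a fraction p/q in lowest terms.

Step 1: 7*(5)^2 + 5*(5)^1 + 4 = (175) + (25) + (4) = 204; answer 204
Step 2: B1 = 204; c = 1; a(2) = -3*(-18) + 3*(1) = 57; iterating: a(2)=57, a(3)=-225, a(4)=846, a(5)=-3213, a(6)=12177, a(7)=-46170, a(8)=175041, a(9)=-663633, a(10)=2516022, a(11)=-9538965, a(12)=36164961, a(13)=-137111778, a(14)=519830217, a(15)=-1970825985; answer -1970825985
Step 3: B2 = -1970825985; w = 6; cross terms: (-36*-37 - -33*-38)=78, (-33*24 - 10*-37)=-422, (10*5 - -15*24)=410, (-15*3 - -18*5)=45, (-18*6 - -32*3)=-12, (-32*-38 - -36*6)=1432; twice the area = |1531| = 1531; area = 1531/2; boundary points = 1 + 1 + 1 + 1 + 1 + 4 = 9; strictly interior points = area - boundary/2 + 1 = 762; answer 762

762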